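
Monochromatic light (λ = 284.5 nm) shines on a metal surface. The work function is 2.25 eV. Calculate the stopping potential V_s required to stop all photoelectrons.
2.1080 V

The stopping potential V_s satisfies: eV_s = KE_max

First, find KE_max using Einstein's equation:
E_photon = hc/λ = 4.3580 eV
KE_max = E_photon - φ = 4.3580 - 2.25 = 2.1080 eV

Since eV_s = KE_max:
V_s = KE_max/e = 2.1080 V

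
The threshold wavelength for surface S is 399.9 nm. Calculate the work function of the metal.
3.10 eV

At the threshold wavelength, photon energy equals work function:
φ = hc/λ₀

Calculating:
φ = (6.626×10⁻³⁴ J·s)(3×10⁸ m/s) / (399.9×10⁻⁹ m)
φ = 3.10 eV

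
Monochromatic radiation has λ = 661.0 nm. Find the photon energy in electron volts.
1.8757 eV

Using E = hf = hc/λ:

E = hc/λ = (6.626×10⁻³⁴ J·s)(3×10⁸ m/s) / (661.0×10⁻⁹ m)
E = 1.8757 eV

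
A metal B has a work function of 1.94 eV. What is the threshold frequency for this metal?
4.6909e+14 Hz

The threshold frequency is when the photon energy equals the work function:
hf₀ = φ

Solving for f₀:
f₀ = φ/h = (1.94 eV × 1.602×10⁻¹⁹ J/eV) / (6.626×10⁻³⁴ J·s)
f₀ = 4.6909e+14 Hz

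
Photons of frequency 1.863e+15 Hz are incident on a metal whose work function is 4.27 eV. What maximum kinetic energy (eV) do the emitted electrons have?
3.4347 eV

Using Einstein's photoelectric equation: KE_max = hf - φ

First, calculate the photon energy:
E_photon = hf = (6.626×10⁻³⁴ J·s)(1.863e+15 Hz)
E_photon = 7.7047 eV

Then, the maximum kinetic energy:
KE_max = E_photon - φ = 7.7047 eV - 4.27 eV = 3.4347 eV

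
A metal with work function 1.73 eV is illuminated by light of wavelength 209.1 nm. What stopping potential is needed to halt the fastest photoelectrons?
4.1994 V

The stopping potential V_s satisfies: eV_s = KE_max

First, find KE_max using Einstein's equation:
E_photon = hc/λ = 5.9294 eV
KE_max = E_photon - φ = 5.9294 - 1.73 = 4.1994 eV

Since eV_s = KE_max:
V_s = KE_max/e = 4.1994 V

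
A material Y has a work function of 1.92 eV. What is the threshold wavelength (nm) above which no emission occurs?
645.75 nm

The threshold wavelength is when the photon energy equals the work function:
hc/λ₀ = φ

Solving for λ₀:
λ₀ = hc/φ = (6.626×10⁻³⁴ J·s)(3×10⁸ m/s) / (1.92 eV × 1.602×10⁻¹⁹ J/eV)
λ₀ = 645.75 nm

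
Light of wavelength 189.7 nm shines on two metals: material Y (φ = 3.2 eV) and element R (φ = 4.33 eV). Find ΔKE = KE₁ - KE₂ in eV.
1.1300 eV

Using KE_max = hc/λ - φ for each metal:

Photon energy: E = hc/λ = 6.5358 eV

For material Y (φ₁ = 3.2 eV):
KE₁ = E - φ₁ = 6.5358 - 3.2 = 3.3358 eV

For element R (φ₂ = 4.33 eV):
KE₂ = E - φ₂ = 6.5358 - 4.33 = 2.2058 eV

Difference:
ΔKE = KE₁ - KE₂ = 3.3358 - 2.2058 = 1.1300 eV

Note: The difference equals the difference in work functions: 4.33 - 3.2 = 1.13 eV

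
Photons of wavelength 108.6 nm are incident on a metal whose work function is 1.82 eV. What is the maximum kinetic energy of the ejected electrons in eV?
9.5966 eV

Using Einstein's photoelectric equation: KE_max = hf - φ = hc/λ - φ

First, calculate the photon energy:
E_photon = hc/λ = (6.626×10⁻³⁴ J·s)(3×10⁸ m/s) / (108.6×10⁻⁹ m)
E_photon = 11.4166 eV

Then, the maximum kinetic energy:
KE_max = E_photon - φ = 11.4166 eV - 1.82 eV = 9.5966 eV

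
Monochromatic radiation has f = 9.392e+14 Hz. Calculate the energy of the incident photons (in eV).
3.8842 eV

Using E = hf:

E = hf = (6.626×10⁻³⁴ J·s)(9.392e+14 Hz)
E = 3.8842 eV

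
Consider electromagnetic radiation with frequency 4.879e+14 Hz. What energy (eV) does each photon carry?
2.0178 eV

Using E = hf:

E = hf = (6.626×10⁻³⁴ J·s)(4.879e+14 Hz)
E = 2.0178 eV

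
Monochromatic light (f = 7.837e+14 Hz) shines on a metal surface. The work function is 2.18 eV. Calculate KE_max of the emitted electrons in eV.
1.0611 eV

Using Einstein's photoelectric equation: KE_max = hf - φ

First, calculate the photon energy:
E_photon = hf = (6.626×10⁻³⁴ J·s)(7.837e+14 Hz)
E_photon = 3.2411 eV

Then, the maximum kinetic energy:
KE_max = E_photon - φ = 3.2411 eV - 2.18 eV = 1.0611 eV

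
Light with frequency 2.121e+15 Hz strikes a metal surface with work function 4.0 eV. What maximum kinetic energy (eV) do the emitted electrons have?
4.7718 eV

Using Einstein's photoelectric equation: KE_max = hf - φ

First, calculate the photon energy:
E_photon = hf = (6.626×10⁻³⁴ J·s)(2.121e+15 Hz)
E_photon = 8.7718 eV

Then, the maximum kinetic energy:
KE_max = E_photon - φ = 8.7718 eV - 4.0 eV = 4.7718 eV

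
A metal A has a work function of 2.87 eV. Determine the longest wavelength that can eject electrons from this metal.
432.00 nm

The threshold wavelength is when the photon energy equals the work function:
hc/λ₀ = φ

Solving for λ₀:
λ₀ = hc/φ = (6.626×10⁻³⁴ J·s)(3×10⁸ m/s) / (2.87 eV × 1.602×10⁻¹⁹ J/eV)
λ₀ = 432.00 nm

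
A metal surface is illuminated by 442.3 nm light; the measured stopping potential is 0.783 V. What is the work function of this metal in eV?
2.02 eV

The stopping potential gives the maximum kinetic energy: KE_max = eV_s = 0.783 eV

From Einstein's photoelectric equation: KE_max = hc/λ - φ
Rearranging: φ = hc/λ - KE_max

Calculate photon energy:
E_photon = hc/λ = (6.626×10⁻³⁴ J·s)(3×10⁸ m/s) / (442.3×10⁻⁹ m) = 2.8032 eV

Therefore:
φ = 2.8032 - 0.783 = 2.02 eV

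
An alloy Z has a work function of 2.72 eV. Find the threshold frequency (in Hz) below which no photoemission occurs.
6.5769e+14 Hz

The threshold frequency is when the photon energy equals the work function:
hf₀ = φ

Solving for f₀:
f₀ = φ/h = (2.72 eV × 1.602×10⁻¹⁹ J/eV) / (6.626×10⁻³⁴ J·s)
f₀ = 6.5769e+14 Hz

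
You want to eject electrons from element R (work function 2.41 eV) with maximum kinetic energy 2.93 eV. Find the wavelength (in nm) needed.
232.18 nm

From Einstein's equation: KE_max = hc/λ - φ

Rearranging for λ:
hc/λ = KE_max + φ
λ = hc/(KE_max + φ)

Required photon energy:
E_photon = KE_max + φ = 2.93 + 2.41 = 5.34 eV

Required wavelength:
λ = hc/E_photon = (6.626×10⁻³⁴)(3×10⁸) / (5.34 × 1.602×10⁻¹⁹)
λ = 232.18 nm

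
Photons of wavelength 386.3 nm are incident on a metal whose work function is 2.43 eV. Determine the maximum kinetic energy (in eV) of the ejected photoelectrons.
0.7795 eV

Using Einstein's photoelectric equation: KE_max = hf - φ = hc/λ - φ

First, calculate the photon energy:
E_photon = hc/λ = (6.626×10⁻³⁴ J·s)(3×10⁸ m/s) / (386.3×10⁻⁹ m)
E_photon = 3.2095 eV

Then, the maximum kinetic energy:
KE_max = E_photon - φ = 3.2095 eV - 2.43 eV = 0.7795 eV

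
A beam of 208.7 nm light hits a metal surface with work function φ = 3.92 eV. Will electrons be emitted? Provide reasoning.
Yes

For photoemission, the photon energy must exceed the work function.

Photon energy: E = hc/λ = 5.9408 eV
Work function: φ = 3.92 eV

Since E_photon (5.9408 eV) > φ (3.92 eV), photoemission WILL occur.
The threshold wavelength is λ₀ = hc/φ = 316.3 nm.
Since 208.7 nm < 316.3 nm, the light has sufficient energy.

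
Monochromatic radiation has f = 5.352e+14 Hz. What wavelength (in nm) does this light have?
560.15 nm

Using the wave equation: c = fλ

Solving for wavelength:
λ = c/f = (3×10⁸ m/s) / (5.352e+14 Hz)
λ = 560.15 nm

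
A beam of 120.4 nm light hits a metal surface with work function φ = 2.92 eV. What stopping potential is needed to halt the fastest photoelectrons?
7.3777 V

The stopping potential V_s satisfies: eV_s = KE_max

First, find KE_max using Einstein's equation:
E_photon = hc/λ = 10.2977 eV
KE_max = E_photon - φ = 10.2977 - 2.92 = 7.3777 eV

Since eV_s = KE_max:
V_s = KE_max/e = 7.3777 V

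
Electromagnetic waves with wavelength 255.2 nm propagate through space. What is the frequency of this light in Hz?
1.1747e+15 Hz

Using the wave equation: c = fλ

Solving for frequency:
f = c/λ = (3×10⁸ m/s) / (255.2×10⁻⁹ m)
f = 1.1747e+15 Hz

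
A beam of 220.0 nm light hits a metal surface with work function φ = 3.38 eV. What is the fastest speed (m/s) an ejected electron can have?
8.9076e+05 m/s

First, find the maximum kinetic energy:
E_photon = hc/λ = 5.6356 eV
KE_max = E_photon - φ = 5.6356 - 3.38 = 2.2556 eV

Convert to Joules: KE_max = 2.2556 × 1.602×10⁻¹⁹ J = 3.6139e-19 J

Then use KE = ½mv² to find velocity:
v = √(2·KE/m) = √(2 × 3.6139e-19 J / 9.109e-31 kg)
v = 8.9076e+05 m/s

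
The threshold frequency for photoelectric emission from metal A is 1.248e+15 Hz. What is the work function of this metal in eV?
5.16 eV

At the threshold frequency, photon energy equals work function:
φ = hf₀

Calculating:
φ = (6.626×10⁻³⁴ J·s)(1.248e+15 Hz)
φ = 5.16 eV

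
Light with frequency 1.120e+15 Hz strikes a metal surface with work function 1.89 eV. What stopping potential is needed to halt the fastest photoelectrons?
2.7419 V

The stopping potential V_s satisfies: eV_s = KE_max

First, find KE_max using Einstein's equation:
E_photon = hf = (6.626×10⁻³⁴ J·s)(1.120e+15 Hz) = 4.6319 eV
KE_max = E_photon - φ = 4.6319 - 1.89 = 2.7419 eV

Since eV_s = KE_max:
V_s = KE_max/e = 2.7419 V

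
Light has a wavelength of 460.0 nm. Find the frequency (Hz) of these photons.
6.5172e+14 Hz

Using the wave equation: c = fλ

Solving for frequency:
f = c/λ = (3×10⁸ m/s) / (460.0×10⁻⁹ m)
f = 6.5172e+14 Hz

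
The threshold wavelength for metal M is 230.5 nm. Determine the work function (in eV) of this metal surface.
5.38 eV

At the threshold wavelength, photon energy equals work function:
φ = hc/λ₀

Calculating:
φ = (6.626×10⁻³⁴ J·s)(3×10⁸ m/s) / (230.5×10⁻⁹ m)
φ = 5.38 eV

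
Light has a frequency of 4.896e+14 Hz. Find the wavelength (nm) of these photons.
612.32 nm

Using the wave equation: c = fλ

Solving for wavelength:
λ = c/f = (3×10⁸ m/s) / (4.896e+14 Hz)
λ = 612.32 nm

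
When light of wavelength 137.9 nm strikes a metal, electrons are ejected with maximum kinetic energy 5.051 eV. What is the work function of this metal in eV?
3.94 eV

From Einstein's photoelectric equation: KE_max = hf - φ = hc/λ - φ

Rearranging for φ:
φ = hc/λ - KE_max

Calculate photon energy:
E_photon = hc/λ = 8.9909 eV

Therefore:
φ = 8.9909 - 5.051 = 3.94 eV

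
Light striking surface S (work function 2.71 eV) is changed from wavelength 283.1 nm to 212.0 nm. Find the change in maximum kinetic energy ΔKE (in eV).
1.4688 eV

Using Einstein's equation: KE_max = hc/λ - φ

For λ₁ = 283.1 nm:
KE₁ = hc/λ₁ - φ = 4.3795 - 2.71 = 1.6695 eV

For λ₂ = 212.0 nm:
KE₂ = hc/λ₂ - φ = 5.8483 - 2.71 = 3.1383 eV

Change in KE:
ΔKE = KE₂ - KE₁ = 3.1383 - 1.6695 = 1.4688 eV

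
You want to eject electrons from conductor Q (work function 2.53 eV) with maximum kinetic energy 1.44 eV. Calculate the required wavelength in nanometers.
312.30 nm

From Einstein's equation: KE_max = hc/λ - φ

Rearranging for λ:
hc/λ = KE_max + φ
λ = hc/(KE_max + φ)

Required photon energy:
E_photon = KE_max + φ = 1.44 + 2.53 = 3.97 eV

Required wavelength:
λ = hc/E_photon = (6.626×10⁻³⁴)(3×10⁸) / (3.97 × 1.602×10⁻¹⁹)
λ = 312.30 nm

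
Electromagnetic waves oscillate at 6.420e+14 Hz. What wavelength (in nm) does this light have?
466.97 nm

Using the wave equation: c = fλ

Solving for wavelength:
λ = c/f = (3×10⁸ m/s) / (6.420e+14 Hz)
λ = 466.97 nm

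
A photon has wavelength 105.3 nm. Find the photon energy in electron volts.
11.7744 eV

Using E = hf = hc/λ:

E = hc/λ = (6.626×10⁻³⁴ J·s)(3×10⁸ m/s) / (105.3×10⁻⁹ m)
E = 11.7744 eV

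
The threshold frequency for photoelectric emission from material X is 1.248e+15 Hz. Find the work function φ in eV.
5.16 eV

At the threshold frequency, photon energy equals work function:
φ = hf₀

Calculating:
φ = (6.626×10⁻³⁴ J·s)(1.248e+15 Hz)
φ = 5.16 eV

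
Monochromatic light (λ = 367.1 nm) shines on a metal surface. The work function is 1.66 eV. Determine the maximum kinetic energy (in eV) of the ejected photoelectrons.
1.7174 eV

Using Einstein's photoelectric equation: KE_max = hf - φ = hc/λ - φ

First, calculate the photon energy:
E_photon = hc/λ = (6.626×10⁻³⁴ J·s)(3×10⁸ m/s) / (367.1×10⁻⁹ m)
E_photon = 3.3774 eV

Then, the maximum kinetic energy:
KE_max = E_photon - φ = 3.3774 eV - 1.66 eV = 1.7174 eV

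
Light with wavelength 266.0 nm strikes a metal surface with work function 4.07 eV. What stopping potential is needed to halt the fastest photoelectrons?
0.5911 V

The stopping potential V_s satisfies: eV_s = KE_max

First, find KE_max using Einstein's equation:
E_photon = hc/λ = 4.6611 eV
KE_max = E_photon - φ = 4.6611 - 4.07 = 0.5911 eV

Since eV_s = KE_max:
V_s = KE_max/e = 0.5911 V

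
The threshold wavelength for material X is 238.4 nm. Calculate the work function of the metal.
5.20 eV

At the threshold wavelength, photon energy equals work function:
φ = hc/λ₀

Calculating:
φ = (6.626×10⁻³⁴ J·s)(3×10⁸ m/s) / (238.4×10⁻⁹ m)
φ = 5.20 eV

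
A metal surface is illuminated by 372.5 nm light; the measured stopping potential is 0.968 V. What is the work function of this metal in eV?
2.36 eV

The stopping potential gives the maximum kinetic energy: KE_max = eV_s = 0.968 eV

From Einstein's photoelectric equation: KE_max = hc/λ - φ
Rearranging: φ = hc/λ - KE_max

Calculate photon energy:
E_photon = hc/λ = (6.626×10⁻³⁴ J·s)(3×10⁸ m/s) / (372.5×10⁻⁹ m) = 3.3284 eV

Therefore:
φ = 3.3284 - 0.968 = 2.36 eV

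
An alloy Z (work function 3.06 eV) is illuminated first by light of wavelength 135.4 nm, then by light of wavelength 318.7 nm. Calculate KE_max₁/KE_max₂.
7.3429

Using Einstein's equation: KE_max = hc/λ - φ

For λ₁ = 135.4 nm:
E₁ = hc/λ₁ = 9.1569 eV
KE₁ = E₁ - φ = 9.1569 - 3.06 = 6.0969 eV

For λ₂ = 318.7 nm:
E₂ = hc/λ₂ = 3.8903 eV
KE₂ = E₂ - φ = 3.8903 - 3.06 = 0.8303 eV

Ratio: KE₁/KE₂ = 6.0969/0.8303 = 7.3429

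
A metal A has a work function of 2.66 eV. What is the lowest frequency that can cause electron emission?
6.4319e+14 Hz

The threshold frequency is when the photon energy equals the work function:
hf₀ = φ

Solving for f₀:
f₀ = φ/h = (2.66 eV × 1.602×10⁻¹⁹ J/eV) / (6.626×10⁻³⁴ J·s)
f₀ = 6.4319e+14 Hz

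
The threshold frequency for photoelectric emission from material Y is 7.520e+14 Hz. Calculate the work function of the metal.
3.11 eV

At the threshold frequency, photon energy equals work function:
φ = hf₀

Calculating:
φ = (6.626×10⁻³⁴ J·s)(7.520e+14 Hz)
φ = 3.11 eV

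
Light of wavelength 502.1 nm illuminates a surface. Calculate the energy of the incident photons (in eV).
2.4693 eV

Using E = hf = hc/λ:

E = hc/λ = (6.626×10⁻³⁴ J·s)(3×10⁸ m/s) / (502.1×10⁻⁹ m)
E = 2.4693 eV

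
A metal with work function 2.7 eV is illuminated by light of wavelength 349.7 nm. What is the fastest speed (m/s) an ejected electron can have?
5.4534e+05 m/s

First, find the maximum kinetic energy:
E_photon = hc/λ = 3.5454 eV
KE_max = E_photon - φ = 3.5454 - 2.7 = 0.8454 eV

Convert to Joules: KE_max = 0.8454 × 1.602×10⁻¹⁹ J = 1.3546e-19 J

Then use KE = ½mv² to find velocity:
v = √(2·KE/m) = √(2 × 1.3546e-19 J / 9.109e-31 kg)
v = 5.4534e+05 m/s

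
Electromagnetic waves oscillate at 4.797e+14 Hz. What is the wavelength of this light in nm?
624.96 nm

Using the wave equation: c = fλ

Solving for wavelength:
λ = c/f = (3×10⁸ m/s) / (4.797e+14 Hz)
λ = 624.96 nm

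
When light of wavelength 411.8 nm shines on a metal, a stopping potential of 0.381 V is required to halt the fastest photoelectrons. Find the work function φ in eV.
2.63 eV

The stopping potential gives the maximum kinetic energy: KE_max = eV_s = 0.381 eV

From Einstein's photoelectric equation: KE_max = hc/λ - φ
Rearranging: φ = hc/λ - KE_max

Calculate photon energy:
E_photon = hc/λ = (6.626×10⁻³⁴ J·s)(3×10⁸ m/s) / (411.8×10⁻⁹ m) = 3.0108 eV

Therefore:
φ = 3.0108 - 0.381 = 2.63 eV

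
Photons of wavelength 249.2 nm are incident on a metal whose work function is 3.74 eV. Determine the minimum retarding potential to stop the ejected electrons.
1.2353 V

The stopping potential V_s satisfies: eV_s = KE_max

First, find KE_max using Einstein's equation:
E_photon = hc/λ = 4.9753 eV
KE_max = E_photon - φ = 4.9753 - 3.74 = 1.2353 eV

Since eV_s = KE_max:
V_s = KE_max/e = 1.2353 V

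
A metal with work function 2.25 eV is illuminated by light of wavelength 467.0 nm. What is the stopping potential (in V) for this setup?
0.4049 V

The stopping potential V_s satisfies: eV_s = KE_max

First, find KE_max using Einstein's equation:
E_photon = hc/λ = 2.6549 eV
KE_max = E_photon - φ = 2.6549 - 2.25 = 0.4049 eV

Since eV_s = KE_max:
V_s = KE_max/e = 0.4049 V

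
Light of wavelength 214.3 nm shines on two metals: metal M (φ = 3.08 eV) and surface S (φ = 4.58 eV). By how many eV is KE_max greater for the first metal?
1.5000 eV

Using KE_max = hc/λ - φ for each metal:

Photon energy: E = hc/λ = 5.7855 eV

For metal M (φ₁ = 3.08 eV):
KE₁ = E - φ₁ = 5.7855 - 3.08 = 2.7055 eV

For surface S (φ₂ = 4.58 eV):
KE₂ = E - φ₂ = 5.7855 - 4.58 = 1.2055 eV

Difference:
ΔKE = KE₁ - KE₂ = 2.7055 - 1.2055 = 1.5000 eV

Note: The difference equals the difference in work functions: 4.58 - 3.08 = 1.50 eV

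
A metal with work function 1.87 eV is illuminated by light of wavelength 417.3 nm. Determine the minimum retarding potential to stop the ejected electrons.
1.1011 V

The stopping potential V_s satisfies: eV_s = KE_max

First, find KE_max using Einstein's equation:
E_photon = hc/λ = 2.9711 eV
KE_max = E_photon - φ = 2.9711 - 1.87 = 1.1011 eV

Since eV_s = KE_max:
V_s = KE_max/e = 1.1011 V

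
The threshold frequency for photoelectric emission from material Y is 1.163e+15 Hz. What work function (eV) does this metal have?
4.81 eV

At the threshold frequency, photon energy equals work function:
φ = hf₀

Calculating:
φ = (6.626×10⁻³⁴ J·s)(1.163e+15 Hz)
φ = 4.81 eV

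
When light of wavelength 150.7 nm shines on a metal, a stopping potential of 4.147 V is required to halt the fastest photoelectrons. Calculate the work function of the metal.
4.08 eV

The stopping potential gives the maximum kinetic energy: KE_max = eV_s = 4.147 eV

From Einstein's photoelectric equation: KE_max = hc/λ - φ
Rearranging: φ = hc/λ - KE_max

Calculate photon energy:
E_photon = hc/λ = (6.626×10⁻³⁴ J·s)(3×10⁸ m/s) / (150.7×10⁻⁹ m) = 8.2272 eV

Therefore:
φ = 8.2272 - 4.147 = 4.08 eV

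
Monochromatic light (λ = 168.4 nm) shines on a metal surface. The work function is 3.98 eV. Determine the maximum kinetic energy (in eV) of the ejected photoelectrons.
3.3825 eV

Using Einstein's photoelectric equation: KE_max = hf - φ = hc/λ - φ

First, calculate the photon energy:
E_photon = hc/λ = (6.626×10⁻³⁴ J·s)(3×10⁸ m/s) / (168.4×10⁻⁹ m)
E_photon = 7.3625 eV

Then, the maximum kinetic energy:
KE_max = E_photon - φ = 7.3625 eV - 3.98 eV = 3.3825 eV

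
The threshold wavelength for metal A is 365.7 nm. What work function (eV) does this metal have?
3.39 eV

At the threshold wavelength, photon energy equals work function:
φ = hc/λ₀

Calculating:
φ = (6.626×10⁻³⁴ J·s)(3×10⁸ m/s) / (365.7×10⁻⁹ m)
φ = 3.39 eV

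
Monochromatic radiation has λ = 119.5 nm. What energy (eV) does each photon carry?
10.3752 eV

Using E = hf = hc/λ:

E = hc/λ = (6.626×10⁻³⁴ J·s)(3×10⁸ m/s) / (119.5×10⁻⁹ m)
E = 10.3752 eV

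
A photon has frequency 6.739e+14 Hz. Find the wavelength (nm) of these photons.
444.86 nm

Using the wave equation: c = fλ

Solving for wavelength:
λ = c/f = (3×10⁸ m/s) / (6.739e+14 Hz)
λ = 444.86 nm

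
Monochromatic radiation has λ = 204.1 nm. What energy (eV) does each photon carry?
6.0747 eV

Using E = hf = hc/λ:

E = hc/λ = (6.626×10⁻³⁴ J·s)(3×10⁸ m/s) / (204.1×10⁻⁹ m)
E = 6.0747 eV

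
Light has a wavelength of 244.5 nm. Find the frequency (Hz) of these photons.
1.2261e+15 Hz

Using the wave equation: c = fλ

Solving for frequency:
f = c/λ = (3×10⁸ m/s) / (244.5×10⁻⁹ m)
f = 1.2261e+15 Hz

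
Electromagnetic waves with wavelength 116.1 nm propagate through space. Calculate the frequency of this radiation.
2.5822e+15 Hz

Using the wave equation: c = fλ

Solving for frequency:
f = c/λ = (3×10⁸ m/s) / (116.1×10⁻⁹ m)
f = 2.5822e+15 Hz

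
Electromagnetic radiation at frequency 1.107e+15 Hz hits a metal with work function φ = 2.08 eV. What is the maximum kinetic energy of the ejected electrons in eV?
2.4982 eV

Using Einstein's photoelectric equation: KE_max = hf - φ

First, calculate the photon energy:
E_photon = hf = (6.626×10⁻³⁴ J·s)(1.107e+15 Hz)
E_photon = 4.5782 eV

Then, the maximum kinetic energy:
KE_max = E_photon - φ = 4.5782 eV - 2.08 eV = 2.4982 eV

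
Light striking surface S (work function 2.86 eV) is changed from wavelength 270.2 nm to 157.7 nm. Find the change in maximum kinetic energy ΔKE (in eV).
3.2734 eV

Using Einstein's equation: KE_max = hc/λ - φ

For λ₁ = 270.2 nm:
KE₁ = hc/λ₁ - φ = 4.5886 - 2.86 = 1.7286 eV

For λ₂ = 157.7 nm:
KE₂ = hc/λ₂ - φ = 7.8620 - 2.86 = 5.0020 eV

Change in KE:
ΔKE = KE₂ - KE₁ = 5.0020 - 1.7286 = 3.2734 eV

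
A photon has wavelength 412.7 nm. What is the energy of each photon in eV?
3.0042 eV

Using E = hf = hc/λ:

E = hc/λ = (6.626×10⁻³⁴ J·s)(3×10⁸ m/s) / (412.7×10⁻⁹ m)
E = 3.0042 eV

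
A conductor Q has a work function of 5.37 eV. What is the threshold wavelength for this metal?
230.88 nm

The threshold wavelength is when the photon energy equals the work function:
hc/λ₀ = φ

Solving for λ₀:
λ₀ = hc/φ = (6.626×10⁻³⁴ J·s)(3×10⁸ m/s) / (5.37 eV × 1.602×10⁻¹⁹ J/eV)
λ₀ = 230.88 nm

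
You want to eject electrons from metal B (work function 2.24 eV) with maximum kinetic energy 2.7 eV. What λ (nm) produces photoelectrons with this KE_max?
250.98 nm

From Einstein's equation: KE_max = hc/λ - φ

Rearranging for λ:
hc/λ = KE_max + φ
λ = hc/(KE_max + φ)

Required photon energy:
E_photon = KE_max + φ = 2.7 + 2.24 = 4.94 eV

Required wavelength:
λ = hc/E_photon = (6.626×10⁻³⁴)(3×10⁸) / (4.94 × 1.602×10⁻¹⁹)
λ = 250.98 nm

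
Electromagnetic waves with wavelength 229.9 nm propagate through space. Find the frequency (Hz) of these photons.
1.3040e+15 Hz

Using the wave equation: c = fλ

Solving for frequency:
f = c/λ = (3×10⁸ m/s) / (229.9×10⁻⁹ m)
f = 1.3040e+15 Hz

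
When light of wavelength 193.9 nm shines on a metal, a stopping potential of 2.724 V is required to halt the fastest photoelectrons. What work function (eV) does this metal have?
3.67 eV

The stopping potential gives the maximum kinetic energy: KE_max = eV_s = 2.724 eV

From Einstein's photoelectric equation: KE_max = hc/λ - φ
Rearranging: φ = hc/λ - KE_max

Calculate photon energy:
E_photon = hc/λ = (6.626×10⁻³⁴ J·s)(3×10⁸ m/s) / (193.9×10⁻⁹ m) = 6.3942 eV

Therefore:
φ = 6.3942 - 2.724 = 3.67 eV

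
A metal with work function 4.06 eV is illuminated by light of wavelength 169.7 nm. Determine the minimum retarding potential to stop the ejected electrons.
3.2461 V

The stopping potential V_s satisfies: eV_s = KE_max

First, find KE_max using Einstein's equation:
E_photon = hc/λ = 7.3061 eV
KE_max = E_photon - φ = 7.3061 - 4.06 = 3.2461 eV

Since eV_s = KE_max:
V_s = KE_max/e = 3.2461 V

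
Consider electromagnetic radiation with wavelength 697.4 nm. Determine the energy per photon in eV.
1.7778 eV

Using E = hf = hc/λ:

E = hc/λ = (6.626×10⁻³⁴ J·s)(3×10⁸ m/s) / (697.4×10⁻⁹ m)
E = 1.7778 eV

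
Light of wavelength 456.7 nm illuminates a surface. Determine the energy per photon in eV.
2.7148 eV

Using E = hf = hc/λ:

E = hc/λ = (6.626×10⁻³⁴ J·s)(3×10⁸ m/s) / (456.7×10⁻⁹ m)
E = 2.7148 eV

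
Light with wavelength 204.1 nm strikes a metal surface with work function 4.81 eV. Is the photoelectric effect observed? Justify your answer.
Yes

For photoemission, the photon energy must exceed the work function.

Photon energy: E = hc/λ = 6.0747 eV
Work function: φ = 4.81 eV

Since E_photon (6.0747 eV) > φ (4.81 eV), photoemission WILL occur.
The threshold wavelength is λ₀ = hc/φ = 257.8 nm.
Since 204.1 nm < 257.8 nm, the light has sufficient energy.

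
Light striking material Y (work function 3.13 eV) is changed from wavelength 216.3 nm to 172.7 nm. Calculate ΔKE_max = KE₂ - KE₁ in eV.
1.4471 eV

Using Einstein's equation: KE_max = hc/λ - φ

For λ₁ = 216.3 nm:
KE₁ = hc/λ₁ - φ = 5.7320 - 3.13 = 2.6020 eV

For λ₂ = 172.7 nm:
KE₂ = hc/λ₂ - φ = 7.1792 - 3.13 = 4.0492 eV

Change in KE:
ΔKE = KE₂ - KE₁ = 4.0492 - 2.6020 = 1.4471 eV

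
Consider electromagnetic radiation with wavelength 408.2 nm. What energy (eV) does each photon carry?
3.0373 eV

Using E = hf = hc/λ:

E = hc/λ = (6.626×10⁻³⁴ J·s)(3×10⁸ m/s) / (408.2×10⁻⁹ m)
E = 3.0373 eV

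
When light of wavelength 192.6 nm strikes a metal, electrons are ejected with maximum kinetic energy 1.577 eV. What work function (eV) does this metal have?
4.86 eV

From Einstein's photoelectric equation: KE_max = hf - φ = hc/λ - φ

Rearranging for φ:
φ = hc/λ - KE_max

Calculate photon energy:
E_photon = hc/λ = 6.4374 eV

Therefore:
φ = 6.4374 - 1.577 = 4.86 eV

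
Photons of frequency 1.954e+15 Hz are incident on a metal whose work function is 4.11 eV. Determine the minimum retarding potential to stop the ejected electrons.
3.9711 V

The stopping potential V_s satisfies: eV_s = KE_max

First, find KE_max using Einstein's equation:
E_photon = hf = (6.626×10⁻³⁴ J·s)(1.954e+15 Hz) = 8.0811 eV
KE_max = E_photon - φ = 8.0811 - 4.11 = 3.9711 eV

Since eV_s = KE_max:
V_s = KE_max/e = 3.9711 V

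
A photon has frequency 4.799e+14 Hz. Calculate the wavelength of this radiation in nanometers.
624.70 nm

Using the wave equation: c = fλ

Solving for wavelength:
λ = c/f = (3×10⁸ m/s) / (4.799e+14 Hz)
λ = 624.70 nm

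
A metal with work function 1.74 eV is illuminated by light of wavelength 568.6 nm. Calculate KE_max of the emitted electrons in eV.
0.4405 eV

Using Einstein's photoelectric equation: KE_max = hf - φ = hc/λ - φ

First, calculate the photon energy:
E_photon = hc/λ = (6.626×10⁻³⁴ J·s)(3×10⁸ m/s) / (568.6×10⁻⁹ m)
E_photon = 2.1805 eV

Then, the maximum kinetic energy:
KE_max = E_photon - φ = 2.1805 eV - 1.74 eV = 0.4405 eV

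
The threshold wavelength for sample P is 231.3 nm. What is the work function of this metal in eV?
5.36 eV

At the threshold wavelength, photon energy equals work function:
φ = hc/λ₀

Calculating:
φ = (6.626×10⁻³⁴ J·s)(3×10⁸ m/s) / (231.3×10⁻⁹ m)
φ = 5.36 eV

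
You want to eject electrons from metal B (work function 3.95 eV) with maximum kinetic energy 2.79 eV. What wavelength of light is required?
183.95 nm

From Einstein's equation: KE_max = hc/λ - φ

Rearranging for λ:
hc/λ = KE_max + φ
λ = hc/(KE_max + φ)

Required photon energy:
E_photon = KE_max + φ = 2.79 + 3.95 = 6.74 eV

Required wavelength:
λ = hc/E_photon = (6.626×10⁻³⁴)(3×10⁸) / (6.74 × 1.602×10⁻¹⁹)
λ = 183.95 nm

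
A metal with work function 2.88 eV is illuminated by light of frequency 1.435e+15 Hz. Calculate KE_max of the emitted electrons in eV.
3.0547 eV

Using Einstein's photoelectric equation: KE_max = hf - φ

First, calculate the photon energy:
E_photon = hf = (6.626×10⁻³⁴ J·s)(1.435e+15 Hz)
E_photon = 5.9347 eV

Then, the maximum kinetic energy:
KE_max = E_photon - φ = 5.9347 eV - 2.88 eV = 3.0547 eV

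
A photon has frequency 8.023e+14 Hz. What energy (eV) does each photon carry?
3.3180 eV

Using E = hf:

E = hf = (6.626×10⁻³⁴ J·s)(8.023e+14 Hz)
E = 3.3180 eV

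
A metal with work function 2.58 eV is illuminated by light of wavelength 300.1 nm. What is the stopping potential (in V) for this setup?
1.5514 V

The stopping potential V_s satisfies: eV_s = KE_max

First, find KE_max using Einstein's equation:
E_photon = hc/λ = 4.1314 eV
KE_max = E_photon - φ = 4.1314 - 2.58 = 1.5514 eV

Since eV_s = KE_max:
V_s = KE_max/e = 1.5514 V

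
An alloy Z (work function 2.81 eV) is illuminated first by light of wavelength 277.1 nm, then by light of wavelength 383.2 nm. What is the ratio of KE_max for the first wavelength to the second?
3.9116

Using Einstein's equation: KE_max = hc/λ - φ

For λ₁ = 277.1 nm:
E₁ = hc/λ₁ = 4.4743 eV
KE₁ = E₁ - φ = 4.4743 - 2.81 = 1.6643 eV

For λ₂ = 383.2 nm:
E₂ = hc/λ₂ = 3.2355 eV
KE₂ = E₂ - φ = 3.2355 - 2.81 = 0.4255 eV

Ratio: KE₁/KE₂ = 1.6643/0.4255 = 3.9116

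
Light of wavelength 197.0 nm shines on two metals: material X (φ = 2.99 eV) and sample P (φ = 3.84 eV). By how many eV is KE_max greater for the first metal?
0.8500 eV

Using KE_max = hc/λ - φ for each metal:

Photon energy: E = hc/λ = 6.2936 eV

For material X (φ₁ = 2.99 eV):
KE₁ = E - φ₁ = 6.2936 - 2.99 = 3.3036 eV

For sample P (φ₂ = 3.84 eV):
KE₂ = E - φ₂ = 6.2936 - 3.84 = 2.4536 eV

Difference:
ΔKE = KE₁ - KE₂ = 3.3036 - 2.4536 = 0.8500 eV

Note: The difference equals the difference in work functions: 3.84 - 2.99 = 0.85 eV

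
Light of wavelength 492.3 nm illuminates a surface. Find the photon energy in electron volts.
2.5185 eV

Using E = hf = hc/λ:

E = hc/λ = (6.626×10⁻³⁴ J·s)(3×10⁸ m/s) / (492.3×10⁻⁹ m)
E = 2.5185 eV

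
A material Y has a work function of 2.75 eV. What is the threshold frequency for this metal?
6.6495e+14 Hz

The threshold frequency is when the photon energy equals the work function:
hf₀ = φ

Solving for f₀:
f₀ = φ/h = (2.75 eV × 1.602×10⁻¹⁹ J/eV) / (6.626×10⁻³⁴ J·s)
f₀ = 6.6495e+14 Hz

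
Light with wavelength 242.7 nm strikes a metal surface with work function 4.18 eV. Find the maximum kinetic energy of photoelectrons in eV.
0.9285 eV

Using Einstein's photoelectric equation: KE_max = hf - φ = hc/λ - φ

First, calculate the photon energy:
E_photon = hc/λ = (6.626×10⁻³⁴ J·s)(3×10⁸ m/s) / (242.7×10⁻⁹ m)
E_photon = 5.1085 eV

Then, the maximum kinetic energy:
KE_max = E_photon - φ = 5.1085 eV - 4.18 eV = 0.9285 eV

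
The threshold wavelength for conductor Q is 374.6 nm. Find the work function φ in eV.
3.31 eV

At the threshold wavelength, photon energy equals work function:
φ = hc/λ₀

Calculating:
φ = (6.626×10⁻³⁴ J·s)(3×10⁸ m/s) / (374.6×10⁻⁹ m)
φ = 3.31 eV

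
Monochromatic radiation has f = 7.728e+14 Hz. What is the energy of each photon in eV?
3.1960 eV

Using E = hf:

E = hf = (6.626×10⁻³⁴ J·s)(7.728e+14 Hz)
E = 3.1960 eV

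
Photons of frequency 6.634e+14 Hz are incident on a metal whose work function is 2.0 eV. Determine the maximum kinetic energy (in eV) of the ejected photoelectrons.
0.7436 eV

Using Einstein's photoelectric equation: KE_max = hf - φ

First, calculate the photon energy:
E_photon = hf = (6.626×10⁻³⁴ J·s)(6.634e+14 Hz)
E_photon = 2.7436 eV

Then, the maximum kinetic energy:
KE_max = E_photon - φ = 2.7436 eV - 2.0 eV = 0.7436 eV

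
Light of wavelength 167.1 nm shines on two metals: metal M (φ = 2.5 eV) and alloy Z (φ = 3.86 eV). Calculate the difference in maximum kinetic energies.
1.3600 eV

Using KE_max = hc/λ - φ for each metal:

Photon energy: E = hc/λ = 7.4198 eV

For metal M (φ₁ = 2.5 eV):
KE₁ = E - φ₁ = 7.4198 - 2.5 = 4.9198 eV

For alloy Z (φ₂ = 3.86 eV):
KE₂ = E - φ₂ = 7.4198 - 3.86 = 3.5598 eV

Difference:
ΔKE = KE₁ - KE₂ = 4.9198 - 3.5598 = 1.3600 eV

Note: The difference equals the difference in work functions: 3.86 - 2.5 = 1.36 eV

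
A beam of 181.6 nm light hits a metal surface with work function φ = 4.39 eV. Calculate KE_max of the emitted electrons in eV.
2.4373 eV

Using Einstein's photoelectric equation: KE_max = hf - φ = hc/λ - φ

First, calculate the photon energy:
E_photon = hc/λ = (6.626×10⁻³⁴ J·s)(3×10⁸ m/s) / (181.6×10⁻⁹ m)
E_photon = 6.8273 eV

Then, the maximum kinetic energy:
KE_max = E_photon - φ = 6.8273 eV - 4.39 eV = 2.4373 eV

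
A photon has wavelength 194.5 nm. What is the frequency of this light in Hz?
1.5413e+15 Hz

Using the wave equation: c = fλ

Solving for frequency:
f = c/λ = (3×10⁸ m/s) / (194.5×10⁻⁹ m)
f = 1.5413e+15 Hz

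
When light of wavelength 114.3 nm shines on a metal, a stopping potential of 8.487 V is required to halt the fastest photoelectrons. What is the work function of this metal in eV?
2.36 eV

The stopping potential gives the maximum kinetic energy: KE_max = eV_s = 8.487 eV

From Einstein's photoelectric equation: KE_max = hc/λ - φ
Rearranging: φ = hc/λ - KE_max

Calculate photon energy:
E_photon = hc/λ = (6.626×10⁻³⁴ J·s)(3×10⁸ m/s) / (114.3×10⁻⁹ m) = 10.8473 eV

Therefore:
φ = 10.8473 - 8.487 = 2.36 eV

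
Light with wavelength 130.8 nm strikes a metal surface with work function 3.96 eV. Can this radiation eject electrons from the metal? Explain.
Yes

For photoemission, the photon energy must exceed the work function.

Photon energy: E = hc/λ = 9.4789 eV
Work function: φ = 3.96 eV

Since E_photon (9.4789 eV) > φ (3.96 eV), photoemission WILL occur.
The threshold wavelength is λ₀ = hc/φ = 313.1 nm.
Since 130.8 nm < 313.1 nm, the light has sufficient energy.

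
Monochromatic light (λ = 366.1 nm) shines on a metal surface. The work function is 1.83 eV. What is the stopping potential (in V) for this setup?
1.5566 V

The stopping potential V_s satisfies: eV_s = KE_max

First, find KE_max using Einstein's equation:
E_photon = hc/λ = 3.3866 eV
KE_max = E_photon - φ = 3.3866 - 1.83 = 1.5566 eV

Since eV_s = KE_max:
V_s = KE_max/e = 1.5566 V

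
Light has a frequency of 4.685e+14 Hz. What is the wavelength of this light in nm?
639.90 nm

Using the wave equation: c = fλ

Solving for wavelength:
λ = c/f = (3×10⁸ m/s) / (4.685e+14 Hz)
λ = 639.90 nm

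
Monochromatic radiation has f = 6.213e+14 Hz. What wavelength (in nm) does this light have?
482.52 nm

Using the wave equation: c = fλ

Solving for wavelength:
λ = c/f = (3×10⁸ m/s) / (6.213e+14 Hz)
λ = 482.52 nm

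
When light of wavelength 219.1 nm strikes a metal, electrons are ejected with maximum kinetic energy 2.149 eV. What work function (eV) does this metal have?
3.51 eV

From Einstein's photoelectric equation: KE_max = hf - φ = hc/λ - φ

Rearranging for φ:
φ = hc/λ - KE_max

Calculate photon energy:
E_photon = hc/λ = 5.6588 eV

Therefore:
φ = 5.6588 - 2.149 = 3.51 eV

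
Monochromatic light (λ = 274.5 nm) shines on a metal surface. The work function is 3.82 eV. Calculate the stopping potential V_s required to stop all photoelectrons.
0.6967 V

The stopping potential V_s satisfies: eV_s = KE_max

First, find KE_max using Einstein's equation:
E_photon = hc/λ = 4.5167 eV
KE_max = E_photon - φ = 4.5167 - 3.82 = 0.6967 eV

Since eV_s = KE_max:
V_s = KE_max/e = 0.6967 V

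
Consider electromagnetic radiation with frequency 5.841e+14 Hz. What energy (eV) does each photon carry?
2.4156 eV

Using E = hf:

E = hf = (6.626×10⁻³⁴ J·s)(5.841e+14 Hz)
E = 2.4156 eV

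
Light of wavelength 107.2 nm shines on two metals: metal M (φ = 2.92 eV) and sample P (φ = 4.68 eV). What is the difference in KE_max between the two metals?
1.7600 eV

Using KE_max = hc/λ - φ for each metal:

Photon energy: E = hc/λ = 11.5657 eV

For metal M (φ₁ = 2.92 eV):
KE₁ = E - φ₁ = 11.5657 - 2.92 = 8.6457 eV

For sample P (φ₂ = 4.68 eV):
KE₂ = E - φ₂ = 11.5657 - 4.68 = 6.8857 eV

Difference:
ΔKE = KE₁ - KE₂ = 8.6457 - 6.8857 = 1.7600 eV

Note: The difference equals the difference in work functions: 4.68 - 2.92 = 1.76 eV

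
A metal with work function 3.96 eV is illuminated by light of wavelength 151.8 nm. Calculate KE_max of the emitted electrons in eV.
4.2076 eV

Using Einstein's photoelectric equation: KE_max = hf - φ = hc/λ - φ

First, calculate the photon energy:
E_photon = hc/λ = (6.626×10⁻³⁴ J·s)(3×10⁸ m/s) / (151.8×10⁻⁹ m)
E_photon = 8.1676 eV

Then, the maximum kinetic energy:
KE_max = E_photon - φ = 8.1676 eV - 3.96 eV = 4.2076 eV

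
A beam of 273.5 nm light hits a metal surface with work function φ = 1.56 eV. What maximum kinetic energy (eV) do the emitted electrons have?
2.9732 eV

Using Einstein's photoelectric equation: KE_max = hf - φ = hc/λ - φ

First, calculate the photon energy:
E_photon = hc/λ = (6.626×10⁻³⁴ J·s)(3×10⁸ m/s) / (273.5×10⁻⁹ m)
E_photon = 4.5332 eV

Then, the maximum kinetic energy:
KE_max = E_photon - φ = 4.5332 eV - 1.56 eV = 2.9732 eV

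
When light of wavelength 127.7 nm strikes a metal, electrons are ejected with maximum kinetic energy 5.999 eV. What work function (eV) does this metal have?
3.71 eV

From Einstein's photoelectric equation: KE_max = hf - φ = hc/λ - φ

Rearranging for φ:
φ = hc/λ - KE_max

Calculate photon energy:
E_photon = hc/λ = 9.7090 eV

Therefore:
φ = 9.7090 - 5.999 = 3.71 eV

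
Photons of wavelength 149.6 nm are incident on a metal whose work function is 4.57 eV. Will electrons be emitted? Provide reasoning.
Yes

For photoemission, the photon energy must exceed the work function.

Photon energy: E = hc/λ = 8.2877 eV
Work function: φ = 4.57 eV

Since E_photon (8.2877 eV) > φ (4.57 eV), photoemission WILL occur.
The threshold wavelength is λ₀ = hc/φ = 271.3 nm.
Since 149.6 nm < 271.3 nm, the light has sufficient energy.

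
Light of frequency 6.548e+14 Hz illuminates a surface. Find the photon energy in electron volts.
2.7080 eV

Using E = hf:

E = hf = (6.626×10⁻³⁴ J·s)(6.548e+14 Hz)
E = 2.7080 eV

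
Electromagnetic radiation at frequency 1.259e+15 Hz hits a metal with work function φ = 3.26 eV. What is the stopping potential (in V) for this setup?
1.9468 V

The stopping potential V_s satisfies: eV_s = KE_max

First, find KE_max using Einstein's equation:
E_photon = hf = (6.626×10⁻³⁴ J·s)(1.259e+15 Hz) = 5.2068 eV
KE_max = E_photon - φ = 5.2068 - 3.26 = 1.9468 eV

Since eV_s = KE_max:
V_s = KE_max/e = 1.9468 V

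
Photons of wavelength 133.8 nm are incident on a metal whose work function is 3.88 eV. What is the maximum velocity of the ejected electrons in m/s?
1.3765e+06 m/s

First, find the maximum kinetic energy:
E_photon = hc/λ = 9.2664 eV
KE_max = E_photon - φ = 9.2664 - 3.88 = 5.3864 eV

Convert to Joules: KE_max = 5.3864 × 1.602×10⁻¹⁹ J = 8.6299e-19 J

Then use KE = ½mv² to find velocity:
v = √(2·KE/m) = √(2 × 8.6299e-19 J / 9.109e-31 kg)
v = 1.3765e+06 m/s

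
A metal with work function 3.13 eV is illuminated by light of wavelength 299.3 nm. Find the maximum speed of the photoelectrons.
5.9678e+05 m/s

First, find the maximum kinetic energy:
E_photon = hc/λ = 4.1425 eV
KE_max = E_photon - φ = 4.1425 - 3.13 = 1.0125 eV

Convert to Joules: KE_max = 1.0125 × 1.602×10⁻¹⁹ J = 1.6222e-19 J

Then use KE = ½mv² to find velocity:
v = √(2·KE/m) = √(2 × 1.6222e-19 J / 9.109e-31 kg)
v = 5.9678e+05 m/s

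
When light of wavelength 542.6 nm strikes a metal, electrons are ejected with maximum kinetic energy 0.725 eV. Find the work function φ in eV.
1.56 eV

From Einstein's photoelectric equation: KE_max = hf - φ = hc/λ - φ

Rearranging for φ:
φ = hc/λ - KE_max

Calculate photon energy:
E_photon = hc/λ = 2.2850 eV

Therefore:
φ = 2.2850 - 0.725 = 1.56 eV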